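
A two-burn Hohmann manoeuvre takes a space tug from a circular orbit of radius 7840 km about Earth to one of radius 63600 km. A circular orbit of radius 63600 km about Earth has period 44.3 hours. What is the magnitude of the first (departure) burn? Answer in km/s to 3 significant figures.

Δv₁ = 2.39 km/s

From Kepler's third law T² = 4π²r³/μ at r = 63600 km, T = 44.3 hours = 44.3 × 3600 s = 1.5948×10^5 s: μ = 4π²r³/T² = 3.99318×10^5 km³/s².
The Hohmann ellipse has a_t = (r₁ + r₂)/2 = 35720 km.
Circular speed at r = 7840 km: v_c = √(μ/r) = 7.137 km/s.
Transfer-orbit speed at the same r (vis-viva, a = a_t): v_t = √[μ(2/r − 1/a_t)] = 9.523 km/s.
Δv₁ = |v_t − v_c| = |9.523 − 7.137| = 2.386 km/s.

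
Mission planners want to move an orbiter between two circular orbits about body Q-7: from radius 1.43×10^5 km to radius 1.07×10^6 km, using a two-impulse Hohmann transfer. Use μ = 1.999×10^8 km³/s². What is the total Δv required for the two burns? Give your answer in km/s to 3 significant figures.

Δv = 19.3 km/s

The Hohmann ellipse has a_t = (r₁ + r₂)/2 = 6.065×10^5 km.
Circular speed at r₁: v₁ = √(μ/r₁) = √(1.999×10^8/1.430×10^5) = 37.39 km/s.
On the transfer ellipse at r₁, v² = μ(2/r − 1/a) gives v_p = √[μ(2/r₁ − 1/a_t)] = 49.66 km/s.
First burn Δv₁ = |v_p − v₁| = 12.27 km/s.
At r₂, v₂ = √(μ/r₂) = 13.668 km/s.
Transfer-orbit speed at r₂: v_a = √[μ(2/r₂ − 1/a_t)] = 6.6369 km/s.
Second burn Δv₂ = |v₂ − v_a| = 7.031 km/s.
Δv = Δv₁ + Δv₂ = 12.27 + 7.031 = 19.30 km/s.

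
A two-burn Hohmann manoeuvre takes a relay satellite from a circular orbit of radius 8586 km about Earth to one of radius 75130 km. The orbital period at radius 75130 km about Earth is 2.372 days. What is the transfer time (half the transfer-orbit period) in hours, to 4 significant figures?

From Kepler's third law T² = 4π²r³/μ at r = 75130 km, T = 2.372 days = 2.372 × 86400 s = 2.049408×10^5 s: μ = 4π²r³/T² = 3.98605×10^5 km³/s².
Semi-major axis of the transfer orbit: a_t = (8586 + 75130)/2 = 41858 km.
Half the transfer-orbit period gives t = π√(a_t³/μ) = 42610 s.
Converting: 42610 s ÷ 3600 s/hour = 11.84 hours.

t = 11.84 hours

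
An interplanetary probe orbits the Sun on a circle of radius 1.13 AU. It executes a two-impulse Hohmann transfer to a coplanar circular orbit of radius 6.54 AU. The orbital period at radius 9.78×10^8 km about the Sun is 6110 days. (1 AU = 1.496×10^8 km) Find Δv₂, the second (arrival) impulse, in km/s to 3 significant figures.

From Kepler's third law T² = 4π²r³/μ at r = 9.78×10^8 km, T = 6110 days = 6110 × 86400 s = 5.27904×10^8 s: μ = 4π²r³/T² = 1.32515×10^11 km³/s².
In km: r₁ = 1.13 × 1.496×10^8 = 1.69048×10^8 km; r₂ = 6.54 × 1.496×10^8 = 9.78384×10^8 km.
Transfer-ellipse semi-major axis a_t = (r₁ + r₂)/2 = (1.69048×10^8 + 9.78384×10^8)/2 = 5.73716×10^8 km.
Circular speed at r = 9.78384×10^8 km: v_c = √(μ/r) = 11.638 km/s.
Vis-viva on the transfer ellipse at r = 9.78384×10^8 km gives v_t = √[μ(2/r − 1/a_t)] = 6.3174 km/s.
Δv₂ = |v_t − v_c| = |6.3174 − 11.638| = 5.321 km/s.

Δv₂ = 5.32 km/s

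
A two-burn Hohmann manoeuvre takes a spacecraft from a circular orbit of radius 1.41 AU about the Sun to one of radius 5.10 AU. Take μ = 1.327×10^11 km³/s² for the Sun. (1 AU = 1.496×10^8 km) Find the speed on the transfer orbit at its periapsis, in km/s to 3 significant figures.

v = 31.4 km/s

In km: r₁ = 1.41 × 1.496×10^8 = 2.10936×10^8 km; r₂ = 5.10 × 1.496×10^8 = 7.6296×10^8 km.
Semi-major axis of the transfer orbit: a_t = (2.10936×10^8 + 7.6296×10^8)/2 = 4.86948×10^8 km.
The periapsis of the transfer ellipse is at r = 2.10936×10^8 km.
Applying v² = μ(2/r − 1/a_t): v = 31.40 km/s.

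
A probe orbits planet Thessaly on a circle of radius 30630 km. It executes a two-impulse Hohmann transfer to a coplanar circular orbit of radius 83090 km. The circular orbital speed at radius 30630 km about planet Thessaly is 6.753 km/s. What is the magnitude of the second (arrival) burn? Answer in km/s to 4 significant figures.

Δv₂ = 1.091 km/s

From the circular-orbit relation v² = μ/r at r = 30630 km: μ = v²r = (6.753)² × 30630 = 1.39682×10^6 km³/s².
Semi-major axis of the transfer orbit: a_t = (30630 + 83090)/2 = 56860 km.
Circular speed at r = 83090 km: v_c = √(μ/r) = 4.100 km/s.
Transfer-orbit speed at the same r (vis-viva, a = a_t): v_t = √[μ(2/r − 1/a_t)] = 3.009 km/s.
Δv₂ = |v_t − v_c| = |3.009 − 4.100| = 1.091 km/s.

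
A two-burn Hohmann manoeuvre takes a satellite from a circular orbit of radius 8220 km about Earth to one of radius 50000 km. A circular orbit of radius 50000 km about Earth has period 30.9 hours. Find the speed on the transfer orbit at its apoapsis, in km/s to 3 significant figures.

From Kepler's third law T² = 4π²r³/μ at r = 50000 km, T = 30.9 hours = 30.9 × 3600 s = 1.1124×10^5 s: μ = 4π²r³/T² = 3.98793×10^5 km³/s².
The Hohmann ellipse has a_t = (r₁ + r₂)/2 = 29110 km.
At apoapsis, r = 50000 km.
Applying v² = μ(2/r − 1/a_t): v = 1.501 km/s.

v = 1.50 km/s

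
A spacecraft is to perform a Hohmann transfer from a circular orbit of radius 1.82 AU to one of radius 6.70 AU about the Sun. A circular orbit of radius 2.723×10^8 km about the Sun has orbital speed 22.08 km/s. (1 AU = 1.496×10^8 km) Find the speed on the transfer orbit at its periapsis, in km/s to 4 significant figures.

From the circular-orbit relation v² = μ/r at r = 2.723×10^8 km: μ = v²r = (22.08)² × 2.723×10^8 = 1.32753×10^11 km³/s².
In km: r₁ = 1.82 × 1.496×10^8 = 2.72272×10^8 km; r₂ = 6.70 × 1.496×10^8 = 1.00232×10^9 km.
Transfer-ellipse semi-major axis a_t = (r₁ + r₂)/2 = (2.72272×10^8 + 1.00232×10^9)/2 = 6.37296×10^8 km.
At periapsis, r = 2.72272×10^8 km.
From the vis-viva equation, v = √[μ(2/r − 1/a_t)] = 27.69 km/s.

v = 27.69 km/s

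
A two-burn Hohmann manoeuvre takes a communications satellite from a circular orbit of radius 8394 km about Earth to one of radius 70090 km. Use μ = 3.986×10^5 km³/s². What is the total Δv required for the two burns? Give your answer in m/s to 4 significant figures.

The Hohmann ellipse has a_t = (r₁ + r₂)/2 = 39242 km.
Circular speed at r₁: v₁ = √(μ/r₁) = √(3.986×10^5/8394) = 6.89103 km/s.
Transfer-orbit speed at r₁ (v² = μ(2/r − 1/a)): v_p = √[μ(2/r₁ − 1/a_t)] = 9.20951 km/s.
First burn Δv₁ = |v_p − v₁| = 2.318 km/s.
Circular speed at r₂: v₂ = √(μ/r₂) = 2.385 km/s.
Transfer-orbit speed at r₂: v_a = √[μ(2/r₂ − 1/a_t)] = 1.103 km/s.
Second burn Δv₂ = |v₂ − v_a| = 1.282 km/s.
Total Δv = Δv₁ + Δv₂ = 3.600 km/s.

Δv = 3600 m/s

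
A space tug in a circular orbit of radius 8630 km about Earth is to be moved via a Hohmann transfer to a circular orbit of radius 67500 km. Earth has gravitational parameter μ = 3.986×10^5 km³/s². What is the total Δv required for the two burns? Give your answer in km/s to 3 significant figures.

Transfer-ellipse semi-major axis a_t = (r₁ + r₂)/2 = (8630 + 67500)/2 = 38065 km.
At r₁ the circular-orbit speed is v₁ = √(μ/r₁) = 6.796 km/s.
Transfer-orbit speed at r₁ (vis-viva equation): v_p = √[μ(2/r₁ − 1/a_t)] = 9.050 km/s.
First burn Δv₁ = |v_p − v₁| = 2.254 km/s.
Circular speed at r₂: v₂ = √(μ/r₂) = 2.430 km/s.
Transfer-orbit speed at r₂: v_a = √[μ(2/r₂ − 1/a_t)] = 1.157 km/s.
Second burn Δv₂ = |v₂ − v_a| = 1.273 km/s.
Δv = Δv₁ + Δv₂ = 2.254 + 1.273 = 3.527 km/s.

Δv = 3.53 km/s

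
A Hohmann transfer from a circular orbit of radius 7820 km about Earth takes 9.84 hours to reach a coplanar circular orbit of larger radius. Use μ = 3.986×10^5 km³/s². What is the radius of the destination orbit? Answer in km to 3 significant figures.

Transfer time t = 9.84 hours = 35424 s, and t = π√(a_t³/μ).
So a_t = (μ t²/π²)^(1/3) = (3.986×10^5 × (35424)² / π²)^(1/3) = 37006 km.
Since a_t = (r₁ + r₂)/2, r₂ = 2a_t − r₁ = 2×37006 − 7820 = 66192 km.

r₂ = 66200 km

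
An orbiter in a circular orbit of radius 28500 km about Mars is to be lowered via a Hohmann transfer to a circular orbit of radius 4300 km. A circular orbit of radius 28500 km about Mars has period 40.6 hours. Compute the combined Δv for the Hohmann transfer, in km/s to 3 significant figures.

From Kepler's third law T² = 4π²r³/μ at r = 28500 km, T = 40.6 hours = 40.6 × 3600 s = 1.4616×10^5 s: μ = 4π²r³/T² = 42779.7 km³/s².
The Hohmann ellipse has a_t = (r₁ + r₂)/2 = 16400 km.
At r₁ the circular-orbit speed is v₁ = √(μ/r₁) = 1.22517 km/s.
On the transfer ellipse at r₁, vis-viva gives v_a = √[μ(2/r₁ − 1/a_t)] = 0.627348 km/s.
First burn Δv₁ = |v_a − v₁| = 0.5978 km/s.
At r₂, v₂ = √(μ/r₂) = 3.154 km/s.
Transfer-orbit speed at r₂: v_p = √[μ(2/r₂ − 1/a_t)] = 4.158 km/s.
Second burn Δv₂ = |v₂ − v_p| = 1.004 km/s.
Total Δv = Δv₁ + Δv₂ = 1.602 km/s.

Δv = 1.60 km/s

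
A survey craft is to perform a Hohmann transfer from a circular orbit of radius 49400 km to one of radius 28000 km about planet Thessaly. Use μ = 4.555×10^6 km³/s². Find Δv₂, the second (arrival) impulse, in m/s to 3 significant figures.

Transfer-ellipse semi-major axis a_t = (r₁ + r₂)/2 = (49400 + 28000)/2 = 38700 km.
Circular speed at r = 28000 km: v_c = √(μ/r) = 12.7546 km/s.
Transfer-orbit speed at the same r (vis-viva, a = a_t): v_t = √[μ(2/r − 1/a_t)] = 14.4103 km/s.
Δv₂ = |v_t − v_c| = |14.4103 − 12.7546| = 1.656 km/s.

Δv₂ = 1660 m/s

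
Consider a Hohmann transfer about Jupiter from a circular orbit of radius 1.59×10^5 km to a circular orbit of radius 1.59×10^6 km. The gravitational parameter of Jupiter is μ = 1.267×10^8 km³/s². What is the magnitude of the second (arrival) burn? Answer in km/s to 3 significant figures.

Semi-major axis of the transfer orbit: a_t = (1.590×10^5 + 1.590×10^6)/2 = 8.745×10^5 km.
Circular speed at r = 1.590×10^6 km: v_c = √(μ/r) = 8.9267 km/s.
Vis-viva on the transfer ellipse at r = 1.590×10^6 km gives v_t = √[μ(2/r − 1/a_t)] = 3.8063 km/s.
Δv₂ = |v_t − v_c| = |3.8063 − 8.9267| = 5.120 km/s.

Δv₂ = 5.12 km/s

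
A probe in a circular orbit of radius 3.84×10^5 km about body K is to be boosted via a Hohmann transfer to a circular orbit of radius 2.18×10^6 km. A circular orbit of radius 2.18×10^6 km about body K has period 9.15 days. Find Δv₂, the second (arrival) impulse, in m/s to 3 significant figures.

From Kepler's third law T² = 4π²r³/μ at r = 2.18×10^6 km, T = 9.15 days = 9.15 × 86400 s = 7.9056×10^5 s: μ = 4π²r³/T² = 6.54424×10^8 km³/s².
Transfer-ellipse semi-major axis a_t = (r₁ + r₂)/2 = (3.840×10^5 + 2.180×10^6)/2 = 1.282×10^6 km.
On the circular orbit at r = 2.180×10^6 km, v_c = √(μ/r) = 17.3261 km/s.
Vis-viva on the transfer ellipse at r = 2.180×10^6 km gives v_t = √[μ(2/r − 1/a_t)] = 9.48251 km/s.
Δv₂ = |v_t − v_c| = |9.48251 − 17.3261| = 7.844 km/s.

Δv₂ = 7840 m/s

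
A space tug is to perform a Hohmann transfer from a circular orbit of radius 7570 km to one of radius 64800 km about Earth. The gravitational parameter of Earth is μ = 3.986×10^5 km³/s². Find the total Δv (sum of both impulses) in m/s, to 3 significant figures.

Δv = 3800 m/s

Transfer-ellipse semi-major axis a_t = (r₁ + r₂)/2 = (7570 + 64800)/2 = 36185 km.
At r₁ the circular-orbit speed is v₁ = √(μ/r₁) = 7.2564 km/s.
Transfer-orbit speed at r₁ (vis-viva equation): v_p = √[μ(2/r₁ − 1/a_t)] = 9.7106 km/s.
First burn Δv₁ = |v_p − v₁| = 2.454 km/s.
Circular speed at r₂: v₂ = √(μ/r₂) = 2.480 km/s.
Transfer-orbit speed at r₂: v_a = √[μ(2/r₂ − 1/a_t)] = 1.134 km/s.
Second burn Δv₂ = |v₂ − v_a| = 1.346 km/s.
Δv = Δv₁ + Δv₂ = 2.454 + 1.346 = 3.800 km/s.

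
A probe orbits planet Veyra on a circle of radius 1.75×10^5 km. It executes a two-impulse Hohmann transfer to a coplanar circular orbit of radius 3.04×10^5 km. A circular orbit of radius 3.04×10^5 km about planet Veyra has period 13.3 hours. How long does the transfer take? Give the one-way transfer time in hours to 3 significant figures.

From Kepler's third law T² = 4π²r³/μ at r = 3.04×10^5 km, T = 13.3 hours = 13.3 × 3600 s = 47880 s: μ = 4π²r³/T² = 4.83807×10^8 km³/s².
Transfer-ellipse semi-major axis a_t = (r₁ + r₂)/2 = (1.750×10^5 + 3.040×10^5)/2 = 2.395×10^5 km.
Transfer time t = π√(a_t³/μ) = π√((2.395×10^5)³ / 4.83807×10^8) = 16740 s.
Converting: 16740 s ÷ 3600 s/hour = 4.65 hours.

t = 4.65 hours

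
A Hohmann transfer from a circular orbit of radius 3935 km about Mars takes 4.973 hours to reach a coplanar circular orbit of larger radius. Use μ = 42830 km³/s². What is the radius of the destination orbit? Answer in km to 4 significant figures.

r₂ = 18390 km

Transfer time t = 4.973 hours = 17902.8 s, and t = π√(a_t³/μ).
So a_t = (μ t²/π²)^(1/3) = (42830 × (17902.8)² / π²)^(1/3) = 11163 km.
Since a_t = (r₁ + r₂)/2, r₂ = 2a_t − r₁ = 2×11163 − 3935 = 18391 km.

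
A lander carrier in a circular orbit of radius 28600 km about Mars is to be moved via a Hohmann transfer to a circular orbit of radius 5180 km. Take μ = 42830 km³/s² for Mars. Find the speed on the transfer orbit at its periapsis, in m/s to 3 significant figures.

Transfer-ellipse semi-major axis a_t = (r₁ + r₂)/2 = (28600 + 5180)/2 = 16890 km.
At periapsis, r = 5180 km.
Applying v² = μ(2/r − 1/a_t): v = 3.742 km/s.

v = 3740 m/s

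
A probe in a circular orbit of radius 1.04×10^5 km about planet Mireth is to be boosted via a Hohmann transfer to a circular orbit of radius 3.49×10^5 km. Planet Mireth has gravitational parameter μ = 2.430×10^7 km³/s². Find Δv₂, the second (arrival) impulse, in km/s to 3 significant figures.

Δv₂ = 2.69 km/s

Semi-major axis of the transfer orbit: a_t = (1.040×10^5 + 3.490×10^5)/2 = 2.265×10^5 km.
On the circular orbit at r = 3.490×10^5 km, v_c = √(μ/r) = 8.344 km/s.
Vis-viva on the transfer ellipse at r = 3.490×10^5 km gives v_t = √[μ(2/r − 1/a_t)] = 5.654 km/s.
Δv₂ = |v_t − v_c| = |5.654 − 8.344| = 2.690 km/s.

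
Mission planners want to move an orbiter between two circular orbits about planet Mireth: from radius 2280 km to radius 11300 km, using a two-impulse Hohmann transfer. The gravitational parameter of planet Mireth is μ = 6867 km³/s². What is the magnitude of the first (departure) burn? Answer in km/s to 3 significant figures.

Transfer-ellipse semi-major axis a_t = (r₁ + r₂)/2 = (2280 + 11300)/2 = 6790 km.
On the circular orbit at r = 2280 km, v_c = √(μ/r) = 1.73547 km/s.
Transfer-orbit speed at the same r (vis-viva, a = a_t): v_t = √[μ(2/r − 1/a_t)] = 2.23883 km/s.
Δv₁ = |v_t − v_c| = |2.23883 − 1.73547| = 0.5034 km/s.

Δv₁ = 0.503 km/s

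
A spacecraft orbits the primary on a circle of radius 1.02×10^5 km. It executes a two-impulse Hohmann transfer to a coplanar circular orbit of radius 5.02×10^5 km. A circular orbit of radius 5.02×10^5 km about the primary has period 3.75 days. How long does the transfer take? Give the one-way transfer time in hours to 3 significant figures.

t = 21.0 hours

From Kepler's third law T² = 4π²r³/μ at r = 5.02×10^5 km, T = 3.75 days = 3.75 × 86400 s = 3.240×10^5 s: μ = 4π²r³/T² = 4.75752×10^7 km³/s².
Semi-major axis of the transfer orbit: a_t = (1.020×10^5 + 5.020×10^5)/2 = 3.020×10^5 km.
Half the transfer-orbit period gives t = π√(a_t³/μ) = 75590 s.
Converting: 75590 s ÷ 3600 s/hour = 21.0 hours.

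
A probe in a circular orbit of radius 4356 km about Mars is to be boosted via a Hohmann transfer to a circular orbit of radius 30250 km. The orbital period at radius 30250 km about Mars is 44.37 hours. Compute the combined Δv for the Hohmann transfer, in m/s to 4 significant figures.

Δv = 1603 m/s

From Kepler's third law T² = 4π²r³/μ at r = 30250 km, T = 44.37 hours = 44.37 × 3600 s = 1.59732×10^5 s: μ = 4π²r³/T² = 42830.4 km³/s².
Semi-major axis of the transfer orbit: a_t = (4356 + 30250)/2 = 17303 km.
At r₁ the circular-orbit speed is v₁ = √(μ/r₁) = 3.136 km/s.
On the transfer ellipse at r₁, vis-viva gives v_p = √[μ(2/r₁ − 1/a_t)] = 4.146 km/s.
First burn Δv₁ = |v_p − v₁| = 1.010 km/s.
At r₂, v₂ = √(μ/r₂) = 1.1899 km/s.
Transfer-orbit speed at r₂: v_a = √[μ(2/r₂ − 1/a_t)] = 0.59703 km/s.
Second burn Δv₂ = |v₂ − v_a| = 0.5929 km/s.
Δv = Δv₁ + Δv₂ = 1.010 + 0.5929 = 1.603 km/s.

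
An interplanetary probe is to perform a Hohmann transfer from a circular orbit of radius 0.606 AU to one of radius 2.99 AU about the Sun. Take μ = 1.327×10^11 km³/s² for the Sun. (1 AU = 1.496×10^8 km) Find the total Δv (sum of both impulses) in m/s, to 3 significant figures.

Δv = 18300 m/s

In km: r₁ = 0.606 × 1.496×10^8 = 9.06576×10^7 km; r₂ = 2.99 × 1.496×10^8 = 4.47304×10^8 km.
Semi-major axis of the transfer orbit: a_t = (9.06576×10^7 + 4.47304×10^8)/2 = 2.689808×10^8 km.
Circular speed at r₁: v₁ = √(μ/r₁) = √(1.327×10^11/9.06576×10^7) = 38.259 km/s.
Transfer-orbit speed at r₁ (v² = μ(2/r − 1/a)): v_p = √[μ(2/r₁ − 1/a_t)] = 49.337 km/s.
First burn Δv₁ = |v_p − v₁| = 11.078 km/s.
Circular speed at r₂: v₂ = √(μ/r₂) = 17.224 km/s.
Transfer-orbit speed at r₂: v_a = √[μ(2/r₂ − 1/a_t)] = 9.9994 km/s.
Second burn Δv₂ = |v₂ − v_a| = 7.2246 km/s.
Total Δv = Δv₁ + Δv₂ = 18.30 km/s.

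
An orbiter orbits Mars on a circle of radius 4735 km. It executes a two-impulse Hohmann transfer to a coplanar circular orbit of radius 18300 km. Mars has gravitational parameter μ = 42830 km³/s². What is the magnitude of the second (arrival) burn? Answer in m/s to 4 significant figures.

Semi-major axis of the transfer orbit: a_t = (4735 + 18300)/2 = 11517.5 km.
Circular speed at r = 18300 km: v_c = √(μ/r) = 1.5298 km/s.
Vis-viva on the transfer ellipse at r = 18300 km gives v_t = √[μ(2/r − 1/a_t)] = 0.98091 km/s.
Δv₂ = |v_t − v_c| = |0.98091 − 1.5298| = 0.5489 km/s.

Δv₂ = 548.9 m/s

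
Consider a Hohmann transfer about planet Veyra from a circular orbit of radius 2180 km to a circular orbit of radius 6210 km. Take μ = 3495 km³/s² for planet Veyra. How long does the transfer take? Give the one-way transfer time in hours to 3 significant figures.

Transfer-ellipse semi-major axis a_t = (r₁ + r₂)/2 = (2180 + 6210)/2 = 4195 km.
By Kepler's third law the transfer-orbit period is T = 2π√(a_t³/μ), so t = T/2 = 14440 s.
Converting: 14440 s ÷ 3600 s/hour = 4.01 hours.

t = 4.01 hours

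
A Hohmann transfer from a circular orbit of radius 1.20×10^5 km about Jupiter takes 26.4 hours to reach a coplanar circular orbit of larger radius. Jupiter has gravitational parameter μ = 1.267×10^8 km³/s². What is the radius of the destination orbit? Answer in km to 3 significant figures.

Transfer time t = 26.4 hours = 95040 s, and t = π√(a_t³/μ).
So a_t = (μ t²/π²)^(1/3) = (1.267×10^8 × (95040)² / π²)^(1/3) = 4.8764×10^5 km.
Since a_t = (r₁ + r₂)/2, r₂ = 2a_t − r₁ = 2×4.8764×10^5 − 1.200×10^5 = 8.5528×10^5 km.

r₂ = 8.55×10^5 km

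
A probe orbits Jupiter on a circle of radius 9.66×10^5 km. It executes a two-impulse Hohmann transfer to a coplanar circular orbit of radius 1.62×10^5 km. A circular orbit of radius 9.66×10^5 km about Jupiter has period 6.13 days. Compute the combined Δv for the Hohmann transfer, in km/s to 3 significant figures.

From Kepler's third law T² = 4π²r³/μ at r = 9.66×10^5 km, T = 6.13 days = 6.13 × 86400 s = 5.29632×10^5 s: μ = 4π²r³/T² = 1.26865×10^8 km³/s².
Transfer-ellipse semi-major axis a_t = (r₁ + r₂)/2 = (9.660×10^5 + 1.620×10^5)/2 = 5.640×10^5 km.
Circular speed at r₁: v₁ = √(μ/r₁) = √(1.26865×10^8/9.660×10^5) = 11.46 km/s.
On the transfer ellipse at r₁, vis-viva equation gives v_a = √[μ(2/r₁ − 1/a_t)] = 6.142 km/s.
First burn Δv₁ = |v_a − v₁| = 5.318 km/s.
Circular speed at r₂: v₂ = √(μ/r₂) = 27.98426 km/s.
Transfer-orbit speed at r₂: v_p = √[μ(2/r₂ − 1/a_t)] = 36.62375 km/s.
Second burn Δv₂ = |v₂ − v_p| = 8.639 km/s.
Δv = Δv₁ + Δv₂ = 5.318 + 8.639 = 13.96 km/s.

Δv = 14.0 km/s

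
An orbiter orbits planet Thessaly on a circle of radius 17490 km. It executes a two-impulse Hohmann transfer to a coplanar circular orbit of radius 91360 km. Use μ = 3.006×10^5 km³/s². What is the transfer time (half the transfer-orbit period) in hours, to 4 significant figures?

t = 20.21 hours

Semi-major axis of the transfer orbit: a_t = (17490 + 91360)/2 = 54425 km.
Transfer time t = π√(a_t³/μ) = π√((54425)³ / 3.006×10^5) = 72750 s.
Converting: 72750 s ÷ 3600 s/hour = 20.21 hours.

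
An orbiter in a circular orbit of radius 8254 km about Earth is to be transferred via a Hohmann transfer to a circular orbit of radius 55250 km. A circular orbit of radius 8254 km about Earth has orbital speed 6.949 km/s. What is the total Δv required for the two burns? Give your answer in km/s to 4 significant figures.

Δv = 3.534 km/s

From the circular-orbit relation v² = μ/r at r = 8254 km: μ = v²r = (6.949)² × 8254 = 3.98574×10^5 km³/s².
Transfer-ellipse semi-major axis a_t = (r₁ + r₂)/2 = (8254 + 55250)/2 = 31752 km.
At r₁ the circular-orbit speed is v₁ = √(μ/r₁) = 6.9490 km/s.
Transfer-orbit speed at r₁ (v² = μ(2/r − 1/a)): v_p = √[μ(2/r₁ − 1/a_t)] = 9.1665 km/s.
First burn Δv₁ = |v_p − v₁| = 2.2175 km/s.
At r₂, v₂ = √(μ/r₂) = 2.6859 km/s.
Transfer-orbit speed at r₂: v_a = √[μ(2/r₂ − 1/a_t)] = 1.3694 km/s.
Second burn Δv₂ = |v₂ − v_a| = 1.3165 km/s.
Δv = Δv₁ + Δv₂ = 2.2175 + 1.3165 = 3.534 km/s.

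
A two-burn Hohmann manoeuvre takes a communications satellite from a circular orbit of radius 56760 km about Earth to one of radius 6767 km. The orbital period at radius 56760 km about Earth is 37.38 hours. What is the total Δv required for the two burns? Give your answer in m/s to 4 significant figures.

From Kepler's third law T² = 4π²r³/μ at r = 56760 km, T = 37.38 hours = 37.38 × 3600 s = 1.34568×10^5 s: μ = 4π²r³/T² = 3.98661×10^5 km³/s².
Semi-major axis of the transfer orbit: a_t = (56760 + 6767)/2 = 31763.5 km.
At r₁ the circular-orbit speed is v₁ = √(μ/r₁) = 2.650 km/s.
On the transfer ellipse at r₁, vis-viva gives v_a = √[μ(2/r₁ − 1/a_t)] = 1.223 km/s.
First burn Δv₁ = |v_a − v₁| = 1.427 km/s.
At r₂, v₂ = √(μ/r₂) = 7.675 km/s.
Transfer-orbit speed at r₂: v_p = √[μ(2/r₂ − 1/a_t)] = 10.26 km/s.
Second burn Δv₂ = |v₂ − v_p| = 2.585 km/s.
Total Δv = Δv₁ + Δv₂ = 4.012 km/s.

Δv = 4012 m/s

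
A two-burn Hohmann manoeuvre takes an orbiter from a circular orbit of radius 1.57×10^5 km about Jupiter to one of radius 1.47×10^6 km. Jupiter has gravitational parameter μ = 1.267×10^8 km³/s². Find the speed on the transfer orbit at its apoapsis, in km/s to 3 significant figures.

Transfer-ellipse semi-major axis a_t = (r₁ + r₂)/2 = (1.570×10^5 + 1.470×10^6)/2 = 8.135×10^5 km.
At apoapsis, r = 1.470×10^6 km.
Applying v² = μ(2/r − 1/a_t): v = 4.079 km/s.

v = 4.08 km/s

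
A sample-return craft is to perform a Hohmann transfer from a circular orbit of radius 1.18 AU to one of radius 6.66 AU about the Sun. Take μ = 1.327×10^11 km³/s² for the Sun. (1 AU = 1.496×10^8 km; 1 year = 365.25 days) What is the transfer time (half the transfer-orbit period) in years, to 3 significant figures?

In km: r₁ = 1.18 × 1.496×10^8 = 1.76528×10^8 km; r₂ = 6.66 × 1.496×10^8 = 9.96336×10^8 km.
Semi-major axis of the transfer orbit: a_t = (1.76528×10^8 + 9.96336×10^8)/2 = 5.86432×10^8 km.
Transfer time t = π√(a_t³/μ) = π√((5.86432×10^8)³ / 1.327×10^11) = 1.225×10^8 s.
Converting: 1.225×10^8 s ÷ 3.15576×10^7 s/year (365.25 × 86400) = 3.88 years.

t = 3.88 years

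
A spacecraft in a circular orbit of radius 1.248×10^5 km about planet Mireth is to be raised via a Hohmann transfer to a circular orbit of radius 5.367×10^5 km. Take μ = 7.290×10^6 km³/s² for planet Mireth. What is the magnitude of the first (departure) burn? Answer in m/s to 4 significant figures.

The Hohmann ellipse has a_t = (r₁ + r₂)/2 = 3.3075×10^5 km.
Circular speed at r = 1.248×10^5 km: v_c = √(μ/r) = 7.643 km/s.
Transfer-orbit speed at the same r (vis-viva, a = a_t): v_t = √[μ(2/r − 1/a_t)] = 9.736 km/s.
Δv₁ = |v_t − v_c| = |9.736 − 7.643| = 2.093 km/s.

Δv₁ = 2093 m/s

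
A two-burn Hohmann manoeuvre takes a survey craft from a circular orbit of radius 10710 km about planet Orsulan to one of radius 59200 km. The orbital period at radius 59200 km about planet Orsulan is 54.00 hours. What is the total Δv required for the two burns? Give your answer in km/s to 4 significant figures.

Δv = 2.210 km/s

From Kepler's third law T² = 4π²r³/μ at r = 59200 km, T = 54.00 hours = 54.00 × 3600 s = 1.944×10^5 s: μ = 4π²r³/T² = 2.16737×10^5 km³/s².
Semi-major axis of the transfer orbit: a_t = (10710 + 59200)/2 = 34955 km.
At r₁ the circular-orbit speed is v₁ = √(μ/r₁) = 4.4985 km/s.
Transfer-orbit speed at r₁ (v² = μ(2/r − 1/a)): v_p = √[μ(2/r₁ − 1/a_t)] = 5.8543 km/s.
First burn Δv₁ = |v_p − v₁| = 1.356 km/s.
At r₂, v₂ = √(μ/r₂) = 1.9134 km/s.
Transfer-orbit speed at r₂: v_a = √[μ(2/r₂ − 1/a_t)] = 1.0591 km/s.
Second burn Δv₂ = |v₂ − v_a| = 0.8543 km/s.
Δv = Δv₁ + Δv₂ = 1.356 + 0.8543 = 2.210 km/s.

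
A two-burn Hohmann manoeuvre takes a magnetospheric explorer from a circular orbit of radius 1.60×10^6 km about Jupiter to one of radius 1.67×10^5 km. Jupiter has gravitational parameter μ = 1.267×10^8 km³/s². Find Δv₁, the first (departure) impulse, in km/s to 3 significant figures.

Semi-major axis of the transfer orbit: a_t = (1.600×10^6 + 1.670×10^5)/2 = 8.835×10^5 km.
On the circular orbit at r = 1.600×10^6 km, v_c = √(μ/r) = 8.899 km/s.
Transfer-orbit speed at the same r (vis-viva, a = a_t): v_t = √[μ(2/r − 1/a_t)] = 3.869 km/s.
Δv₁ = |v_t − v_c| = |3.869 − 8.899| = 5.030 km/s.

Δv₁ = 5.03 km/s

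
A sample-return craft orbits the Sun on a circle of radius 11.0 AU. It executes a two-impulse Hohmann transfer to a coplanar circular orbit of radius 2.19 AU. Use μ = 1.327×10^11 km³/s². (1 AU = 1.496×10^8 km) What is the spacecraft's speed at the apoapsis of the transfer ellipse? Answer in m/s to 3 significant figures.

v = 5170 m/s

In km: r₁ = 11.0 × 1.496×10^8 = 1.6456×10^9 km; r₂ = 2.19 × 1.496×10^8 = 3.27624×10^8 km.
Semi-major axis of the transfer orbit: a_t = (1.6456×10^9 + 3.27624×10^8)/2 = 9.86612×10^8 km.
At apoapsis, r = 1.6456×10^9 km.
From the vis-viva equation, v = √[μ(2/r − 1/a_t)] = 5.175 km/s.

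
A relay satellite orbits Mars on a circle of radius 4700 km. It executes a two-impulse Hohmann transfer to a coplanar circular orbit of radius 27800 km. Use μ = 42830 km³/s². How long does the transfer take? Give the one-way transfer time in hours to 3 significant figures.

t = 8.73 hours

Semi-major axis of the transfer orbit: a_t = (4700 + 27800)/2 = 16250 km.
Transfer time t = π√(a_t³/μ) = π√((16250)³ / 42830) = 31445 s.
Converting: 31445 s ÷ 3600 s/hour = 8.73 hours.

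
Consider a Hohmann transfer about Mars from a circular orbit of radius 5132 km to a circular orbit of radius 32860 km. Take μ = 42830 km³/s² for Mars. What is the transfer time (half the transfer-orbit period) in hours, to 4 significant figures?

t = 11.04 hours

Semi-major axis of the transfer orbit: a_t = (5132 + 32860)/2 = 18996 km.
Half the transfer-orbit period gives t = π√(a_t³/μ) = 39740 s.
Converting: 39740 s ÷ 3600 s/hour = 11.04 hours.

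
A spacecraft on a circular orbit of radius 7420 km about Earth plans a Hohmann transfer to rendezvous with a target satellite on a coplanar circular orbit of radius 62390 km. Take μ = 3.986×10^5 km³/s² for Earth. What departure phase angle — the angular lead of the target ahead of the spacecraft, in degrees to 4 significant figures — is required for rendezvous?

φ = 104.7°

Semi-major axis of the transfer orbit: a_t = (7420 + 62390)/2 = 34905 km.
Transfer time t = π√(a_t³/μ) = 32450 s.
Target angular speed ω₂ = √(μ/r₂³) = 4.0513×10^-5 rad/s.
Angle swept by the target during transfer: ω₂·t = 1.3146 rad = 75.32°.
The spacecraft traverses 180° on the transfer ellipse, so the target must lead by 180° − 75.32° = 104.7°.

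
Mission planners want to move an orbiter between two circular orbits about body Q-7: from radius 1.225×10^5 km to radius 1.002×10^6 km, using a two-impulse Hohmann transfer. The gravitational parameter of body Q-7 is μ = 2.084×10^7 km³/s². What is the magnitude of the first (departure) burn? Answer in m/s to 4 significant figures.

Δv₁ = 4369 m/s

Semi-major axis of the transfer orbit: a_t = (1.225×10^5 + 1.002×10^6)/2 = 5.6225×10^5 km.
On the circular orbit at r = 1.225×10^5 km, v_c = √(μ/r) = 13.043 km/s.
Transfer-orbit speed at the same r (vis-viva, a = a_t): v_t = √[μ(2/r − 1/a_t)] = 17.412 km/s.
Δv₁ = |v_t − v_c| = |17.412 − 13.043| = 4.369 km/s.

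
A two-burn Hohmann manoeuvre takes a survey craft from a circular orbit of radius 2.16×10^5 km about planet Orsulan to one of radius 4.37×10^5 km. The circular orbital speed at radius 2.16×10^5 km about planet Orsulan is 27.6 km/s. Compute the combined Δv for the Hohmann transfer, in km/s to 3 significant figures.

From the circular-orbit relation v² = μ/r at r = 2.16×10^5 km: μ = v²r = (27.6)² × 2.16×10^5 = 1.64540×10^8 km³/s².
The Hohmann ellipse has a_t = (r₁ + r₂)/2 = 3.265×10^5 km.
Circular speed at r₁: v₁ = √(μ/r₁) = √(1.64540×10^8/2.160×10^5) = 27.6000 km/s.
Transfer-orbit speed at r₁ (vis-viva equation): v_p = √[μ(2/r₁ − 1/a_t)] = 31.9307 km/s.
First burn Δv₁ = |v_p − v₁| = 4.3307 km/s.
At r₂, v₂ = √(μ/r₂) = 19.4042 km/s.
Transfer-orbit speed at r₂: v_a = √[μ(2/r₂ − 1/a_t)] = 15.7827 km/s.
Second burn Δv₂ = |v₂ − v_a| = 3.6215 km/s.
Δv = Δv₁ + Δv₂ = 4.3307 + 3.6215 = 7.952 km/s.

Δv = 7.95 km/s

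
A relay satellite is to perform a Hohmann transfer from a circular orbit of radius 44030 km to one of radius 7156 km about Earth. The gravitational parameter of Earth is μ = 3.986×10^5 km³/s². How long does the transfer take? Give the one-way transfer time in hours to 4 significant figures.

t = 5.659 hours

The Hohmann ellipse has a_t = (r₁ + r₂)/2 = 25593 km.
Transfer time t = π√(a_t³/μ) = π√((25593)³ / 3.986×10^5) = 20373 s.
Converting: 20373 s ÷ 3600 s/hour = 5.659 hours.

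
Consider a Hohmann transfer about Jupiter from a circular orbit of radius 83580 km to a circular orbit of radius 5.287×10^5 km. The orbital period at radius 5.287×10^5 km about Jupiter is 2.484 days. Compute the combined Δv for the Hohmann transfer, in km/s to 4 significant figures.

From Kepler's third law T² = 4π²r³/μ at r = 5.287×10^5 km, T = 2.484 days = 2.484 × 86400 s = 2.146176×10^5 s: μ = 4π²r³/T² = 1.26665×10^8 km³/s².
Transfer-ellipse semi-major axis a_t = (r₁ + r₂)/2 = (83580 + 5.287×10^5)/2 = 3.0614×10^5 km.
Circular speed at r₁: v₁ = √(μ/r₁) = √(1.26665×10^8/83580) = 38.93 km/s.
On the transfer ellipse at r₁, v² = μ(2/r − 1/a) gives v_p = √[μ(2/r₁ − 1/a_t)] = 51.16 km/s.
First burn Δv₁ = |v_p − v₁| = 12.23 km/s.
At r₂, v₂ = √(μ/r₂) = 15.4783 km/s.
Transfer-orbit speed at r₂: v_a = √[μ(2/r₂ − 1/a_t)] = 8.08751 km/s.
Second burn Δv₂ = |v₂ − v_a| = 7.391 km/s.
Total Δv = Δv₁ + Δv₂ = 19.62 km/s.

Δv = 19.62 km/s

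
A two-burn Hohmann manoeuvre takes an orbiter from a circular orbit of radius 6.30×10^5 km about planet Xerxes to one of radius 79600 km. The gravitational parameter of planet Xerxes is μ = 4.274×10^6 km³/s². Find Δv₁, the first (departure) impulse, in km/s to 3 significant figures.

Δv₁ = 1.37 km/s

The Hohmann ellipse has a_t = (r₁ + r₂)/2 = 3.548×10^5 km.
On the circular orbit at r = 6.300×10^5 km, v_c = √(μ/r) = 2.605 km/s.
Transfer-orbit speed at the same r (vis-viva, a = a_t): v_t = √[μ(2/r − 1/a_t)] = 1.234 km/s.
Δv₁ = |v_t − v_c| = |1.234 − 2.605| = 1.371 km/s.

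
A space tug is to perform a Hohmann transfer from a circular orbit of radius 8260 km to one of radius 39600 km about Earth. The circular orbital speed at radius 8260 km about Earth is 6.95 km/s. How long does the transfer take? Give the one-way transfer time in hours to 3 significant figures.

t = 5.11 hours

From the circular-orbit relation v² = μ/r at r = 8260 km: μ = v²r = (6.95)² × 8260 = 3.98979×10^5 km³/s².
Semi-major axis of the transfer orbit: a_t = (8260 + 39600)/2 = 23930 km.
Transfer time t = π√(a_t³/μ) = π√((23930)³ / 3.98979×10^5) = 18410 s.
Converting: 18410 s ÷ 3600 s/hour = 5.11 hours.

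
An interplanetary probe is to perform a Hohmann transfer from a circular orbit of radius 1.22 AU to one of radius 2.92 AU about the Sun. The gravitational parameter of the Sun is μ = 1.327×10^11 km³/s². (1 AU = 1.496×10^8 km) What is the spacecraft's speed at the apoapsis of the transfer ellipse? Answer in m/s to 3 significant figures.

v = 13400 m/s

In km: r₁ = 1.22 × 1.496×10^8 = 1.82512×10^8 km; r₂ = 2.92 × 1.496×10^8 = 4.36832×10^8 km.
The Hohmann ellipse has a_t = (r₁ + r₂)/2 = 3.09672×10^8 km.
The apoapsis of the transfer ellipse is at r = 4.36832×10^8 km.
Applying v² = μ(2/r − 1/a_t): v = 13.38 km/s.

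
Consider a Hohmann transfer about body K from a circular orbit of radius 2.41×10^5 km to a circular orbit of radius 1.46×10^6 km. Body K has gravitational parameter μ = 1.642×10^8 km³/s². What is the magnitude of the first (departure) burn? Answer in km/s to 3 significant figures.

Transfer-ellipse semi-major axis a_t = (r₁ + r₂)/2 = (2.410×10^5 + 1.460×10^6)/2 = 8.505×10^5 km.
Circular speed at r = 2.410×10^5 km: v_c = √(μ/r) = 26.102 km/s.
Transfer-orbit speed at the same r (vis-viva, a = a_t): v_t = √[μ(2/r − 1/a_t)] = 34.199 km/s.
Δv₁ = |v_t − v_c| = |34.199 − 26.102| = 8.097 km/s.

Δv₁ = 8.10 km/s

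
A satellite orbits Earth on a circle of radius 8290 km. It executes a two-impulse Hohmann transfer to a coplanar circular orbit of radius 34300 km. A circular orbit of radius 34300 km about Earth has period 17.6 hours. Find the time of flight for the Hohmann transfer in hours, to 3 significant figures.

t = 4.30 hours

From Kepler's third law T² = 4π²r³/μ at r = 34300 km, T = 17.6 hours = 17.6 × 3600 s = 63360 s: μ = 4π²r³/T² = 3.96837×10^5 km³/s².
Transfer-ellipse semi-major axis a_t = (r₁ + r₂)/2 = (8290 + 34300)/2 = 21295 km.
By Kepler's third law the transfer-orbit period is T = 2π√(a_t³/μ), so t = T/2 = 15497 s.
Converting: 15497 s ÷ 3600 s/hour = 4.30 hours.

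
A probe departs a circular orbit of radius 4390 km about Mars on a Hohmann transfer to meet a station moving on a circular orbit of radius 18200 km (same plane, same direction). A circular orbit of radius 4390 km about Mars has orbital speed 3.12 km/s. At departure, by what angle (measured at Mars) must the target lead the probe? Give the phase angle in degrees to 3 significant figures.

φ = 92.0°

From the circular-orbit relation v² = μ/r at r = 4390 km: μ = v²r = (3.12)² × 4390 = 42734.0 km³/s².
The Hohmann ellipse has a_t = (r₁ + r₂)/2 = 11295 km.
Transfer time t = π√(a_t³/μ) = 18242.8 s.
Target angular speed ω₂ = √(μ/r₂³) = 8.41937×10^-5 rad/s.
Angle swept by the target during transfer: ω₂·t = 1.5359 rad = 88.00°.
Arrival is 180° from departure on the ellipse, so φ = 180° − 88.00° = 92.0°.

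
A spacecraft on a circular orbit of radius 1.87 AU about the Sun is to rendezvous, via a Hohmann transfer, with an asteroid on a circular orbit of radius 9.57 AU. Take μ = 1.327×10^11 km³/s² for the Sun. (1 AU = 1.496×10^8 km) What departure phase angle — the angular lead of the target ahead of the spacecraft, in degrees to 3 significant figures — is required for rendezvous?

φ = 96.8°

In km: r₁ = 1.87 × 1.496×10^8 = 2.79752×10^8 km; r₂ = 9.57 × 1.496×10^8 = 1.431672×10^9 km.
Transfer-ellipse semi-major axis a_t = (r₁ + r₂)/2 = (2.79752×10^8 + 1.431672×10^9)/2 = 8.55712×10^8 km.
Transfer time t = π√(a_t³/μ) = 2.1588×10^8 s.
The target's mean motion on its circular orbit is ω₂ = √(μ/r₂³) = 6.7247×10^-9 rad/s.
Angle swept by the target during transfer: ω₂·t = 1.4517 rad = 83.18°.
The spacecraft traverses 180° on the transfer ellipse, so the target must lead by 180° − 83.18° = 96.8°.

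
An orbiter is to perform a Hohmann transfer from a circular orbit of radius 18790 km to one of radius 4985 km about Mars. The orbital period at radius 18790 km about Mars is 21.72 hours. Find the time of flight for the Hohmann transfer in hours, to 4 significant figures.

t = 5.465 hours

From Kepler's third law T² = 4π²r³/μ at r = 18790 km, T = 21.72 hours = 21.72 × 3600 s = 78192 s: μ = 4π²r³/T² = 42836.6 km³/s².
Semi-major axis of the transfer orbit: a_t = (18790 + 4985)/2 = 11887.5 km.
Half the transfer-orbit period gives t = π√(a_t³/μ) = 19673 s.
Converting: 19673 s ÷ 3600 s/hour = 5.465 hours.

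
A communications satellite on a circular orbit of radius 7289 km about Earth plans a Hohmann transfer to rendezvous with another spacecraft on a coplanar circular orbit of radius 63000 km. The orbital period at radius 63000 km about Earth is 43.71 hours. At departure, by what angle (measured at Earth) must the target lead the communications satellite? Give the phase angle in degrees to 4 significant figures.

From Kepler's third law T² = 4π²r³/μ at r = 63000 km, T = 43.71 hours = 43.71 × 3600 s = 1.57356×10^5 s: μ = 4π²r³/T² = 3.98671×10^5 km³/s².
The Hohmann ellipse has a_t = (r₁ + r₂)/2 = 35144.5 km.
The half-period of the transfer ellipse is t = π√(a_t³/μ) = 32780 s.
Target angular speed ω₂ = √(μ/r₂³) = 3.993×10^-5 rad/s.
Angle swept by the target during transfer: ω₂·t = 1.309 rad = 75.00°.
Arrival is 180° from departure on the ellipse, so φ = 180° − 75.00° = 105.0°.

φ = 105.0°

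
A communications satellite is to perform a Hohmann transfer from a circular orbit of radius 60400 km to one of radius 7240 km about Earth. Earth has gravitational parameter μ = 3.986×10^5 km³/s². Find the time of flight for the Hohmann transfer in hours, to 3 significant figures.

t = 8.60 hours

Semi-major axis of the transfer orbit: a_t = (60400 + 7240)/2 = 33820 km.
Transfer time t = π√(a_t³/μ) = π√((33820)³ / 3.986×10^5) = 30950 s.
Converting: 30950 s ÷ 3600 s/hour = 8.60 hours.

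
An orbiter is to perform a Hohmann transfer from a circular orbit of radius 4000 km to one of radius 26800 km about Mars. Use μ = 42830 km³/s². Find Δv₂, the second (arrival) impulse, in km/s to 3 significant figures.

Δv₂ = 0.620 km/s

The Hohmann ellipse has a_t = (r₁ + r₂)/2 = 15400 km.
Circular speed at r = 26800 km: v_c = √(μ/r) = 1.2642 km/s.
Vis-viva on the transfer ellipse at r = 26800 km gives v_t = √[μ(2/r − 1/a_t)] = 0.64428 km/s.
Δv₂ = |v_t − v_c| = |0.64428 − 1.2642| = 0.6199 km/s.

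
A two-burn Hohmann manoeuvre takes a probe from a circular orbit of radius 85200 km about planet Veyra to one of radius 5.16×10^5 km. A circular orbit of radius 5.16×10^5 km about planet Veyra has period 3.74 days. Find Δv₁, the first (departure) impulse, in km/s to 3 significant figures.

From Kepler's third law T² = 4π²r³/μ at r = 5.16×10^5 km, T = 3.74 days = 3.74 × 86400 s = 3.23136×10^5 s: μ = 4π²r³/T² = 5.19443×10^7 km³/s².
Semi-major axis of the transfer orbit: a_t = (85200 + 5.160×10^5)/2 = 3.006×10^5 km.
On the circular orbit at r = 85200 km, v_c = √(μ/r) = 24.6916 km/s.
Transfer-orbit speed at the same r (vis-viva, a = a_t): v_t = √[μ(2/r − 1/a_t)] = 32.3504 km/s.
Δv₁ = |v_t − v_c| = |32.3504 − 24.6916| = 7.659 km/s.

Δv₁ = 7.66 km/s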